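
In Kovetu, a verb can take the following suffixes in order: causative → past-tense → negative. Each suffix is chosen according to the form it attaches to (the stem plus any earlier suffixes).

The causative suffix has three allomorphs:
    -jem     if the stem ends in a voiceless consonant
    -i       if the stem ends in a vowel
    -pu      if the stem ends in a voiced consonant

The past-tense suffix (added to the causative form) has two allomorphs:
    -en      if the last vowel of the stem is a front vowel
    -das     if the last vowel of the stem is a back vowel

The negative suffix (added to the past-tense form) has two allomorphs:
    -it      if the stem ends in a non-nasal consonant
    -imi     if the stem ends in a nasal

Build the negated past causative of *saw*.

sawpudasit

*saw* — final sound /w/ (a voiced consonant) → -pu → *sawpu*.
The causative form *sawpu*: last vowel = /u/, a back vowel → -das → *sawpudas*.
Since the final consonant of the past-tense form *sawpudas* is /s/ (non-nasal), it takes -it, giving *sawpudasit*.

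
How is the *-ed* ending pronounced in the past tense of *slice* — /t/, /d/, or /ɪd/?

/t/

The stem *slice* ends in a voiceless consonant other than /t/.
The -ed suffix is realized as /ɪd/ after /t, d/; as /t/ after other voiceless consonants; and as /d/ after other voiced sounds.
So -ed on *slice* is pronounced /t/.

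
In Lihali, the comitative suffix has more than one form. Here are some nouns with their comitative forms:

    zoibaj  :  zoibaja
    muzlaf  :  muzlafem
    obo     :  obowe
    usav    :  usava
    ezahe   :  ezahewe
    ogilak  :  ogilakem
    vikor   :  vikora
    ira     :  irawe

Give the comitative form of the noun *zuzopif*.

The suffix is conditioned by the final sound: -em when the stem ends in a voiceless consonant (*muzlaf*, *ogilak*); -a when the stem ends in a voiced consonant (*zoibaj*, *usav*, *vikor*); -we when the stem ends in a vowel (*obo*, *ezahe*, *ira*).
Since the final sound of *zuzopif* is /f/ (a voiceless consonant), it takes -em, giving *zuzopifem*.

zuzopifem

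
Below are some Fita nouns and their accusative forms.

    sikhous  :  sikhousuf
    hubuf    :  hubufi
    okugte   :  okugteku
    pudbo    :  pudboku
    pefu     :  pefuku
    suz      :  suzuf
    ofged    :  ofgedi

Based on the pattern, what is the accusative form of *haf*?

The suffix is conditioned by the final sound: -uf when the stem ends in a sibilant (*sikhous*, *suz*); -i when the stem ends in a non-sibilant consonant (*hubuf*, *ofged*); -ku when the stem ends in a vowel (*okugte*, *pudbo*, *pefu*).
The final sound of *haf* is /f/, which is a non-sibilant consonant, so the suffix is -i, giving *hafi*.

hafi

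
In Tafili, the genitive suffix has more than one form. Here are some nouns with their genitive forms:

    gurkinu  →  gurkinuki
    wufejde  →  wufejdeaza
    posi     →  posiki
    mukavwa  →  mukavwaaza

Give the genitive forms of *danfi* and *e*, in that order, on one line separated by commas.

The pattern is height harmony: -ki when the last vowel of the stem is a high vowel (*gurkinu*, *posi*); -aza when the last vowel of the stem is a non-high vowel (*wufejde*, *mukavwa*).
*danfi* — last vowel /i/ (a high vowel) → -ki → *danfiki*.
The last vowel of *e* is /e/, which is a non-high vowel, so the suffix is -aza, giving *eaza*.

danfiki, eaza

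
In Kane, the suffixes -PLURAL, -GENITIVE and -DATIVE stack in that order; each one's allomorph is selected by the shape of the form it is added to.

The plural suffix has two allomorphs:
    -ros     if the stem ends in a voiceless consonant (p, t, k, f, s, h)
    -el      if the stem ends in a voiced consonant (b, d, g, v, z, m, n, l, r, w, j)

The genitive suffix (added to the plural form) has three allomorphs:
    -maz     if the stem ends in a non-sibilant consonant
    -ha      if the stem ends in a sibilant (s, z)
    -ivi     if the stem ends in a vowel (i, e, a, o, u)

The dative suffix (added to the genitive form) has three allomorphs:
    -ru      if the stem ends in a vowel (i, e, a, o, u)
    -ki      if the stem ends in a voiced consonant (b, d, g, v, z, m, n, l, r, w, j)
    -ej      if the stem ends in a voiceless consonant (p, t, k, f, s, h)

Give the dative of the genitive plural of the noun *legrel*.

legrelelmazki

Since the final consonant of *legrel* is /l/ (voiced), it takes -el, giving *legrelel*.
Since the final sound of the plural form *legrelel* is /l/ (a non-sibilant consonant), it takes -maz, giving *legrelelmaz*.
The genitive form *legrelelmaz* — final sound /z/ (a voiced consonant) → -ki → *legrelelmazki*.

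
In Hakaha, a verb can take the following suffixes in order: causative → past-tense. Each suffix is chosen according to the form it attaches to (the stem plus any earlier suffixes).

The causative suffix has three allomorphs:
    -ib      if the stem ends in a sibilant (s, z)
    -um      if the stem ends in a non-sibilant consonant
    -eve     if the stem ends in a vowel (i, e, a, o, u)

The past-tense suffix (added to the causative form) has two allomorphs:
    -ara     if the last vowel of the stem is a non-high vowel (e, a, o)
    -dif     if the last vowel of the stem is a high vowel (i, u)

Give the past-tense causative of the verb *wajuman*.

The final sound of *wajuman* is /n/, which is a non-sibilant consonant, so the causative suffix is -um, giving *wajumanum*.
The causative form *wajumanum*: last vowel = /u/, a high vowel → -dif → *wajumanumdif*.

wajumanumdif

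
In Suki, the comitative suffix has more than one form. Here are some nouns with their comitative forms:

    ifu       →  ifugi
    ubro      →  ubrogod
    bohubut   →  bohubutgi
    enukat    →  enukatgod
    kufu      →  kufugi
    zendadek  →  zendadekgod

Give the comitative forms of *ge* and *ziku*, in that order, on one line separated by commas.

Looking at the last vowel of each stem: -gi when the last vowel of the stem is a high vowel (*ifu*, *bohubut*, *kufu*); -god when the last vowel of the stem is a non-high vowel (*ubro*, *enukat*, *zendadek*).
*ge* — last vowel /e/ (a non-high vowel) → -god → *gegod*.
*ziku*: last vowel = /u/, a high vowel → -gi → *zikugi*.

gegod, zikugi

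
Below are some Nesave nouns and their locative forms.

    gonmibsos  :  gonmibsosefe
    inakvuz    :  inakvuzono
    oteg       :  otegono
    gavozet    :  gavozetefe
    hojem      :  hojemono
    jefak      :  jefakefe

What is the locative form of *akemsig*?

akemsigono

The alternation tracks the final consonant of the stem — -efe when the stem ends in a voiceless consonant (*gonmibsos*, *gavozet*, *jefak*); -ono when the stem ends in a voiced consonant (*inakvuz*, *oteg*, *hojem*).
*akemsig*: final consonant = /g/, voiced → -ono → *akemsigono*.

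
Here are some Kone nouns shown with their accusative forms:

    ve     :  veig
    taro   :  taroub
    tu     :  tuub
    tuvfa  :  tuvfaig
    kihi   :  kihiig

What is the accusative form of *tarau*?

tarauub

The alternation tracks the last vowel of the stem — -ub when the last vowel of the stem is a rounded vowel (*taro*, *tu*); -ig when the last vowel of the stem is an unrounded vowel (*ve*, *tuvfa*, *kihi*).
*tarau*: last vowel = /u/, a rounded vowel → -ub → *tarauub*.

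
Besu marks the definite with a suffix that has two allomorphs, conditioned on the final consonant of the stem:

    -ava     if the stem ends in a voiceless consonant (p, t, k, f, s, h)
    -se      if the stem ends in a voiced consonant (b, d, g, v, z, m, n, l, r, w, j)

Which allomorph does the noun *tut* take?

Since the final consonant of *tut* is /t/ (voiceless), it takes -ava.

-ava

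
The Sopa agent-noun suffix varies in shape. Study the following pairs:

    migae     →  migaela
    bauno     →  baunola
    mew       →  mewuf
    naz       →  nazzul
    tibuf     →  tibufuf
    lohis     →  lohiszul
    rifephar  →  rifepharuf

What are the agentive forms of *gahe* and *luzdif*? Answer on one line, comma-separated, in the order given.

Looking at the final sound of each stem: -zul when the stem ends in a sibilant (*naz*, *lohis*); -uf when the stem ends in a non-sibilant consonant (*mew*, *tibuf*, *rifephar*); -la when the stem ends in a vowel (*migae*, *bauno*).
*gahe*: final sound = /e/, a vowel → -la → *gahela*.
Since the final sound of *luzdif* is /f/ (a non-sibilant consonant), it takes -uf, giving *luzdifuf*.

gahela, luzdifuf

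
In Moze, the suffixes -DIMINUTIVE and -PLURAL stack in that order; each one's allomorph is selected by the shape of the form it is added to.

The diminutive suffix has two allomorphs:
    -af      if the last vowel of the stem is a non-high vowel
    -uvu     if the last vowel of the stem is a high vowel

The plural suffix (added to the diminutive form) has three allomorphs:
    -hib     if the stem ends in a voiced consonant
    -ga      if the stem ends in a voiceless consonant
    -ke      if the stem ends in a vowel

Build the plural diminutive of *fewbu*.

*fewbu* — last vowel /u/ (a high vowel) → -uvu → *fewbuuvu*.
The final sound of the diminutive form *fewbuuvu* is /u/, which is a vowel, so the plural suffix is -ke, giving *fewbuuvuke*.

fewbuuvuke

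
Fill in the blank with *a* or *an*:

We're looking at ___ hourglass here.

an

The indefinite article is chosen by the initial *sound* of the following word, not its spelling.
*hourglass* begins with the sound /aʊ/ (silent h) — a vowel sound.
So the article is *an*: We're looking at an hourglass here.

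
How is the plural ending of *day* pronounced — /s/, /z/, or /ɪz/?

The stem *day* ends in a voiced non-sibilant sound.
The plural suffix surfaces as /ɪz/ after sibilants, /s/ after other voiceless consonants, and /z/ after other voiced sounds.
So the plural -s on *day* is pronounced /z/.

/z/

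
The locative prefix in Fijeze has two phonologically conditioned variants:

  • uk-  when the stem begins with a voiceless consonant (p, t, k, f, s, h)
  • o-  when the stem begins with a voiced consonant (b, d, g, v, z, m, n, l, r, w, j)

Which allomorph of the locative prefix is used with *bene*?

o-

*bene*: first consonant = /b/, voiced → o-.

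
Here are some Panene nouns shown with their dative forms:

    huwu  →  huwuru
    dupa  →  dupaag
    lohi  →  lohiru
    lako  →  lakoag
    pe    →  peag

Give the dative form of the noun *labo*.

Looking at the last vowel of each stem: -ru when the last vowel of the stem is a high vowel (*huwu*, *lohi*); -ag when the last vowel of the stem is a non-high vowel (*dupa*, *lako*, *pe*).
*labo*: last vowel = /o/, a non-high vowel → -ag → *laboag*.

laboag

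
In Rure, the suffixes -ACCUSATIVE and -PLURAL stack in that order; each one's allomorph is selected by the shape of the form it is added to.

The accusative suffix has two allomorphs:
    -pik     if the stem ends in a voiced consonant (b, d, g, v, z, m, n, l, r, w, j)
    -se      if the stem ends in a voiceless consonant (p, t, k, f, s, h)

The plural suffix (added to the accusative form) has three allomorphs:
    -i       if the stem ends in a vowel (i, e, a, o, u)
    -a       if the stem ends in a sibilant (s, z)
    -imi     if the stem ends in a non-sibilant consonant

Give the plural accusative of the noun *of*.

ofsei

*of*: final consonant = /f/, voiceless → -se → *ofse*.
Since the final sound of the accusative form *ofse* is /e/ (a vowel), it takes -i, giving *ofsei*.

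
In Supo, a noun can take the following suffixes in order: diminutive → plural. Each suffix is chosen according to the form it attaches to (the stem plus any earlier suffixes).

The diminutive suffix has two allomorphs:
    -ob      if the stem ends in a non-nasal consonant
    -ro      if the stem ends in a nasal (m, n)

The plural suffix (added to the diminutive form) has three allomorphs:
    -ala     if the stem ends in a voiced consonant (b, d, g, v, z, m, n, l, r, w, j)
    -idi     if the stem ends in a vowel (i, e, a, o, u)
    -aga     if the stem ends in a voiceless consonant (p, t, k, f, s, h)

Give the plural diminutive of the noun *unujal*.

unujalobala

Since the final consonant of *unujal* is /l/ (non-nasal), it takes -ob, giving *unujalob*.
Since the final sound of the diminutive form *unujalob* is /b/ (a voiced consonant), it takes -ala, giving *unujalobala*.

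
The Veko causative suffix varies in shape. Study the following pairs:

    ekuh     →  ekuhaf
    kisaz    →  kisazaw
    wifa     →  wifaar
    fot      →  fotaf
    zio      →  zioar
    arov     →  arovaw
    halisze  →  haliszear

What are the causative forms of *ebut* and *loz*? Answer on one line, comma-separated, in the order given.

ebutaf, lozaw

The pattern is voicing of the final sound: -af when the stem ends in a voiceless consonant (*ekuh*, *fot*); -aw when the stem ends in a voiced consonant (*kisaz*, *arov*); -ar when the stem ends in a vowel (*wifa*, *zio*, *halisze*).
The final sound of *ebut* is /t/, which is a voiceless consonant, so the suffix is -af, giving *ebutaf*.
*loz* — final sound /z/ (a voiced consonant) → -aw → *lozaw*.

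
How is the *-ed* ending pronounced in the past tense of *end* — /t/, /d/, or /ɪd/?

The stem *end* ends in /t/ or /d/.
The -ed suffix is realized as /ɪd/ after /t, d/; as /t/ after other voiceless consonants; and as /d/ after other voiced sounds.
So -ed on *end* is pronounced /ɪd/.

/ɪd/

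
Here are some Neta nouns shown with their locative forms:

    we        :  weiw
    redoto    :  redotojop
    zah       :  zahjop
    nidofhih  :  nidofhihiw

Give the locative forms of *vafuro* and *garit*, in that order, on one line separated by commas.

Looking at the last vowel of each stem: -iw when the last vowel of the stem is a front vowel (*we*, *nidofhih*); -jop when the last vowel of the stem is a back vowel (*redoto*, *zah*).
*vafuro* — last vowel /o/ (a back vowel) → -jop → *vafurojop*.
*garit* — last vowel /i/ (a front vowel) → -iw → *garitiw*.

vafurojop, garitiw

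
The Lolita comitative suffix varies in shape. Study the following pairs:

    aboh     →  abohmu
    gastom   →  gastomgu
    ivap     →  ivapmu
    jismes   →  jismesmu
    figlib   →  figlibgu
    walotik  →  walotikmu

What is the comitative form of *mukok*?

The pattern is voicing of the final consonant: -mu when the stem ends in a voiceless consonant (*aboh*, *ivap*, *jismes*, *walotik*); -gu when the stem ends in a voiced consonant (*gastom*, *figlib*).
The final consonant of *mukok* is /k/, which is voiceless, so the suffix is -mu, giving *mukokmu*.

mukokmu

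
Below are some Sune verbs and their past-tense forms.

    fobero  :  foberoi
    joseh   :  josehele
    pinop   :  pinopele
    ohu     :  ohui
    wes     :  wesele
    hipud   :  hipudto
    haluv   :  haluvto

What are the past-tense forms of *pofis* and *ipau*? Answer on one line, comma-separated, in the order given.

The pattern is voicing of the final sound: -ele when the stem ends in a voiceless consonant (*joseh*, *pinop*, *wes*); -to when the stem ends in a voiced consonant (*hipud*, *haluv*); -i when the stem ends in a vowel (*fobero*, *ohu*).
The final sound of *pofis* is /s/, which is a voiceless consonant, so the suffix is -ele, giving *pofisele*.
*ipau*: final sound = /u/, a vowel → -i → *ipaui*.

pofisele, ipaui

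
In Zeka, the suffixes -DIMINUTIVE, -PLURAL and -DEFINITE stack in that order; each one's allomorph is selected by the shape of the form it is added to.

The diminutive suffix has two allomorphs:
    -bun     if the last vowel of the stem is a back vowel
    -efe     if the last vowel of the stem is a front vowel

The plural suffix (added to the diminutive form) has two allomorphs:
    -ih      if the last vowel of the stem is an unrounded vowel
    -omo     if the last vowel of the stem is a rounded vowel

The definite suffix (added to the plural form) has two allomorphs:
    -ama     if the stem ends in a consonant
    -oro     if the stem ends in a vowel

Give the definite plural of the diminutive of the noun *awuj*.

*awuj*: last vowel = /u/, a back vowel → -bun → *awujbun*.
The diminutive form *awujbun*: last vowel = /u/, a rounded vowel → -omo → *awujbunomo*.
The plural form *awujbunomo* — final sound /o/ (a vowel) → -oro → *awujbunomooro*.

awujbunomooro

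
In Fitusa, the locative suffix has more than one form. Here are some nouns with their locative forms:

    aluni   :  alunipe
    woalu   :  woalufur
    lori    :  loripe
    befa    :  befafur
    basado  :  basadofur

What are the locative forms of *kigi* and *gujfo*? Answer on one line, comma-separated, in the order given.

The pattern is front/back vowel harmony: -pe when the last vowel of the stem is a front vowel (*aluni*, *lori*); -fur when the last vowel of the stem is a back vowel (*woalu*, *befa*, *basado*).
*kigi*: last vowel = /i/, a front vowel → -pe → *kigipe*.
*gujfo* — last vowel /o/ (a back vowel) → -fur → *gujfofur*.

kigipe, gujfofur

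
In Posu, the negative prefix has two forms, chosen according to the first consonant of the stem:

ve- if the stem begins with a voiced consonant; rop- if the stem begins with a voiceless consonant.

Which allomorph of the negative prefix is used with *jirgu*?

*jirgu*: first consonant = /j/, voiced → ve-.

ve-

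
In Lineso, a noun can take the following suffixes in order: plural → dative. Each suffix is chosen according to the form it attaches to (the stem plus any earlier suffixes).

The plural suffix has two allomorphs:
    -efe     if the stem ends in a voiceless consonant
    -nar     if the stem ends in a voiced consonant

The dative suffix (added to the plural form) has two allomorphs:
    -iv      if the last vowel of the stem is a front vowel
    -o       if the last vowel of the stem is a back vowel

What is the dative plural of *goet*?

The final consonant of *goet* is /t/, which is voiceless, so the plural suffix is -efe, giving *goetefe*.
The last vowel of the plural form *goetefe* is /e/, which is a front vowel, so the dative suffix is -iv, giving *goetefeiv*.

goetefeiv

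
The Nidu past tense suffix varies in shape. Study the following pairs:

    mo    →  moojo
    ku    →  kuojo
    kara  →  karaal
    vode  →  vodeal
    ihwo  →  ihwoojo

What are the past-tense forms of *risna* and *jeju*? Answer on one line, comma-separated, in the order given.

risnaal, jejuojo

The alternation tracks the last vowel of the stem — -ojo when the last vowel of the stem is a rounded vowel (*mo*, *ku*, *ihwo*); -al when the last vowel of the stem is an unrounded vowel (*kara*, *vode*).
*risna* — last vowel /a/ (an unrounded vowel) → -al → *risnaal*.
*jeju*: last vowel = /u/, a rounded vowel → -ojo → *jejuojo*.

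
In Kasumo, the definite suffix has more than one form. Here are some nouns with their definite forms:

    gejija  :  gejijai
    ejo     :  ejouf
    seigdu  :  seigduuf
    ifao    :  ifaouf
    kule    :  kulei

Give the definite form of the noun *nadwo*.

The pattern is rounding harmony: -uf when the last vowel of the stem is a rounded vowel (*ejo*, *seigdu*, *ifao*); -i when the last vowel of the stem is an unrounded vowel (*gejija*, *kule*).
*nadwo*: last vowel = /o/, a rounded vowel → -uf → *nadwouf*.

nadwouf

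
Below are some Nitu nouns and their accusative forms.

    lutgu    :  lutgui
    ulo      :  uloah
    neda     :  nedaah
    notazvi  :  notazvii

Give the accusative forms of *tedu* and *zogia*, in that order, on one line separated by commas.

Looking at the last vowel of each stem: -i when the last vowel of the stem is a high vowel (*lutgu*, *notazvi*); -ah when the last vowel of the stem is a non-high vowel (*ulo*, *neda*).
Since the last vowel of *tedu* is /u/ (a high vowel), it takes -i, giving *tedui*.
*zogia*: last vowel = /a/, a non-high vowel → -ah → *zogiaah*.

tedui, zogiaah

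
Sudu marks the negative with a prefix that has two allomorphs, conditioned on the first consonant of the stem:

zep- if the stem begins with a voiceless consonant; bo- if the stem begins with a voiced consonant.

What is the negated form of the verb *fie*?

zepfie

*fie*: first consonant = /f/, voiceless → zep- → *zepfie*.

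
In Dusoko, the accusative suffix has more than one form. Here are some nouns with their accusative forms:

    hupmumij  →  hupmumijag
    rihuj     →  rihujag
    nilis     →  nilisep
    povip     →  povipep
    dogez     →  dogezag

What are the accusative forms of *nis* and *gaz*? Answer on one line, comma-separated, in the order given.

nisep, gazag

The pattern is voicing of the final consonant: -ep when the stem ends in a voiceless consonant (*nilis*, *povip*); -ag when the stem ends in a voiced consonant (*hupmumij*, *rihuj*, *dogez*).
Since the final consonant of *nis* is /s/ (voiceless), it takes -ep, giving *nisep*.
The final consonant of *gaz* is /z/, which is voiced, so the suffix is -ag, giving *gazag*.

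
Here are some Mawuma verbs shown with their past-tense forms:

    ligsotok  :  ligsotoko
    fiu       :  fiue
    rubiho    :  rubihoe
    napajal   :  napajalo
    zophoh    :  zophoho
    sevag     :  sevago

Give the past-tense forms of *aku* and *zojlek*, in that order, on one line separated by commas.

akue, zojleko

The suffix is conditioned by the final sound: -o when the stem ends in a consonant (*ligsotok*, *napajal*, *zophoh*, *sevag*); -e when the stem ends in a vowel (*fiu*, *rubiho*).
The final sound of *aku* is /u/, which is a vowel, so the suffix is -e, giving *akue*.
The final sound of *zojlek* is /k/, which is a consonant, so the suffix is -o, giving *zojleko*.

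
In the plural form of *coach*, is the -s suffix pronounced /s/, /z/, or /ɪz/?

/ɪz/

The stem *coach* ends in a sibilant (/s, z, ʃ, ʒ, tʃ, dʒ/).
The plural suffix surfaces as /ɪz/ after sibilants, /s/ after other voiceless consonants, and /z/ after other voiced sounds.
So the plural -s on *coach* is pronounced /ɪz/.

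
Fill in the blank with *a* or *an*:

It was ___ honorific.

an

The indefinite article is chosen by the initial *sound* of the following word, not its spelling.
*honorific* begins with the sound /ɒ/ (silent h) — a vowel sound.
So the article is *an*: It was an honorific.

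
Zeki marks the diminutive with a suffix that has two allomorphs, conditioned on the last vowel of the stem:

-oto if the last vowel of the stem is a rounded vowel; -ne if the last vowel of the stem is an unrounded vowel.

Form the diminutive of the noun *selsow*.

*selsow* — last vowel /o/ (a rounded vowel) → -oto → *selsowoto*.

selsowoto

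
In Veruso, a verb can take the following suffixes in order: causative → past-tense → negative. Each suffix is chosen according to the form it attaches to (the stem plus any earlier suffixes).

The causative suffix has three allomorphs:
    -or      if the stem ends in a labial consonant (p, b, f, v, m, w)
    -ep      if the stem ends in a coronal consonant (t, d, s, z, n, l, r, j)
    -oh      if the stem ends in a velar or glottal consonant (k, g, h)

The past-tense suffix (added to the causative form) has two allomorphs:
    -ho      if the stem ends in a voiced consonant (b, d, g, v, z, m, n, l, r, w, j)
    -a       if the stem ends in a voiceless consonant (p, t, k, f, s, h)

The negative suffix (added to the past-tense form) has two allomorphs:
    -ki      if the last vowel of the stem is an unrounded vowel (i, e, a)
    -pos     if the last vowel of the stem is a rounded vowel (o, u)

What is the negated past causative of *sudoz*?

Since the final consonant of *sudoz* is /z/ (coronal), it takes -ep, giving *sudozep*.
The causative form *sudozep* — final consonant /p/ (voiceless) → -a → *sudozepa*.
The past-tense form *sudozepa* — last vowel /a/ (an unrounded vowel) → -ki → *sudozepaki*.

sudozepaki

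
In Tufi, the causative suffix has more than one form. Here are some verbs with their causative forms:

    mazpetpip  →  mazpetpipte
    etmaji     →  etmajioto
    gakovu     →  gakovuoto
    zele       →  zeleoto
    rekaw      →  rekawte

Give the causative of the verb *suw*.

suwte

Looking at the final sound of each stem: -te when the stem ends in a consonant (*mazpetpip*, *rekaw*); -oto when the stem ends in a vowel (*etmaji*, *gakovu*, *zele*).
*suw* — final sound /w/ (a consonant) → -te → *suwte*.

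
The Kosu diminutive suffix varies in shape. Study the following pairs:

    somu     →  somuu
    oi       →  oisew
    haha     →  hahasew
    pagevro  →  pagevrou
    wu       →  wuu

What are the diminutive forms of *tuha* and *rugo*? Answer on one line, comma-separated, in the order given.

Looking at the last vowel of each stem: -u when the last vowel of the stem is a rounded vowel (*somu*, *pagevro*, *wu*); -sew when the last vowel of the stem is an unrounded vowel (*oi*, *haha*).
*tuha* — last vowel /a/ (an unrounded vowel) → -sew → *tuhasew*.
*rugo* — last vowel /o/ (a rounded vowel) → -u → *rugou*.

tuhasew, rugou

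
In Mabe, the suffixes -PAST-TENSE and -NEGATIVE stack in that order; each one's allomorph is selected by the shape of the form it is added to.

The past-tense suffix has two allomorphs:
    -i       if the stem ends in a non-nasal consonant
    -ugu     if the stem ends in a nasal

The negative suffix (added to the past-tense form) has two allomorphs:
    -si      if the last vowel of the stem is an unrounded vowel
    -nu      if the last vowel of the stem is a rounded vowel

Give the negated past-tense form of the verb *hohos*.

hohosisi

*hohos* — final consonant /s/ (non-nasal) → -i → *hohosi*.
The past-tense form *hohosi*: last vowel = /i/, an unrounded vowel → -si → *hohosisi*.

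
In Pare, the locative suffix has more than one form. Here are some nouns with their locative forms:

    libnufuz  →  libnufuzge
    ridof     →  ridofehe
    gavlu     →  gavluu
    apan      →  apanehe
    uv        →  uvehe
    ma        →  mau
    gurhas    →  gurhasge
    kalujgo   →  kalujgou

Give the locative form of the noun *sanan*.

sananehe

The suffix is conditioned by the final sound: -ge when the stem ends in a sibilant (*libnufuz*, *gurhas*); -ehe when the stem ends in a non-sibilant consonant (*ridof*, *apan*, *uv*); -u when the stem ends in a vowel (*gavlu*, *ma*, *kalujgo*).
The final sound of *sanan* is /n/, which is a non-sibilant consonant, so the suffix is -ehe, giving *sananehe*.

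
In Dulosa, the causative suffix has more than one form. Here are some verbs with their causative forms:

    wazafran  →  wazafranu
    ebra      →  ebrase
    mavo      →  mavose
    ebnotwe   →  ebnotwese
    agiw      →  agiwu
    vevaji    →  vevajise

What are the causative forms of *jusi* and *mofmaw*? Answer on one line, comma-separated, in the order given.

The pattern is consonant vs. vowel: -u when the stem ends in a consonant (*wazafran*, *agiw*); -se when the stem ends in a vowel (*ebra*, *mavo*, *ebnotwe*, *vevaji*).
Since the final sound of *jusi* is /i/ (a vowel), it takes -se, giving *jusise*.
Since the final sound of *mofmaw* is /w/ (a consonant), it takes -u, giving *mofmawu*.

jusise, mofmawu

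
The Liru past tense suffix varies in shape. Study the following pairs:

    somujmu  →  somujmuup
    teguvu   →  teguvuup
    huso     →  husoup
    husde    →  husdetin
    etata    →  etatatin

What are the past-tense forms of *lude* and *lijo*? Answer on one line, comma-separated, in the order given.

ludetin, lijoup

Looking at the last vowel of each stem: -up when the last vowel of the stem is a rounded vowel (*somujmu*, *teguvu*, *huso*); -tin when the last vowel of the stem is an unrounded vowel (*husde*, *etata*).
*lude*: last vowel = /e/, an unrounded vowel → -tin → *ludetin*.
*lijo* — last vowel /o/ (a rounded vowel) → -up → *lijoup*.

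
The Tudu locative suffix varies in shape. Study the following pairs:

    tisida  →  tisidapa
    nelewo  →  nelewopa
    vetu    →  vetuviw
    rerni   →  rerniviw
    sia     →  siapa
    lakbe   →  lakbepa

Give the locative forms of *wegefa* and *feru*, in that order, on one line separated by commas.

The pattern is height harmony: -viw when the last vowel of the stem is a high vowel (*vetu*, *rerni*); -pa when the last vowel of the stem is a non-high vowel (*tisida*, *nelewo*, *sia*, *lakbe*).
Since the last vowel of *wegefa* is /a/ (a non-high vowel), it takes -pa, giving *wegefapa*.
Since the last vowel of *feru* is /u/ (a high vowel), it takes -viw, giving *feruviw*.

wegefapa, feruviw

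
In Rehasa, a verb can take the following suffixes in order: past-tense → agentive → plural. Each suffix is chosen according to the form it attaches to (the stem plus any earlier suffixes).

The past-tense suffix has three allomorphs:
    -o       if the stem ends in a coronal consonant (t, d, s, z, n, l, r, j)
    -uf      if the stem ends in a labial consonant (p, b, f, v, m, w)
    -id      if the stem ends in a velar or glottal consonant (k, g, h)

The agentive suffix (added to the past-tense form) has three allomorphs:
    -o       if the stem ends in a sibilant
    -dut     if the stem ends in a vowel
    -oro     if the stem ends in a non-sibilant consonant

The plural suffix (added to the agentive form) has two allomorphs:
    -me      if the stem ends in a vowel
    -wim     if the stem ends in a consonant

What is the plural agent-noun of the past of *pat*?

patodutwim

*pat*: final consonant = /t/, coronal → -o → *pato*.
Since the final sound of the past-tense form *pato* is /o/ (a vowel), it takes -dut, giving *patodut*.
The final sound of the agentive form *patodut* is /t/, which is a consonant, so the plural suffix is -wim, giving *patodutwim*.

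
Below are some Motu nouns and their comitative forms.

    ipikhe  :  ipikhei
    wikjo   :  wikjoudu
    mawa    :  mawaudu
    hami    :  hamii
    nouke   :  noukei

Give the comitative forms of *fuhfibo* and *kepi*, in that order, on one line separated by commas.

The pattern is front/back vowel harmony: -i when the last vowel of the stem is a front vowel (*ipikhe*, *hami*, *nouke*); -udu when the last vowel of the stem is a back vowel (*wikjo*, *mawa*).
Since the last vowel of *fuhfibo* is /o/ (a back vowel), it takes -udu, giving *fuhfiboudu*.
*kepi* — last vowel /i/ (a front vowel) → -i → *kepii*.

fuhfiboudu, kepii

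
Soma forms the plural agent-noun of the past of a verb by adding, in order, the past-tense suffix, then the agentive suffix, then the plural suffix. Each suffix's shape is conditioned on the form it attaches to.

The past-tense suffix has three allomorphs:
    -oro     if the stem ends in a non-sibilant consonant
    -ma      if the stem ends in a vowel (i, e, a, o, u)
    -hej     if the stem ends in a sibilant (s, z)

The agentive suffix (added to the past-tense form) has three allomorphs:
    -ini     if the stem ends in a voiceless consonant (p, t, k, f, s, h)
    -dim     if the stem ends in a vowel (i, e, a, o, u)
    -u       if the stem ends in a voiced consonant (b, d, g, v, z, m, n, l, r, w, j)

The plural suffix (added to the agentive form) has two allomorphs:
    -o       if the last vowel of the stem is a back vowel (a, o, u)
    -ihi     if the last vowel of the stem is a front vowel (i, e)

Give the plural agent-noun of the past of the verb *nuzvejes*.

*nuzvejes*: final sound = /s/, a sibilant → -hej → *nuzvejeshej*.
The final sound of the past-tense form *nuzvejeshej* is /j/, which is a voiced consonant, so the agentive suffix is -u, giving *nuzvejesheju*.
The agentive form *nuzvejesheju*: last vowel = /u/, a back vowel → -o → *nuzvejeshejuo*.

nuzvejeshejuo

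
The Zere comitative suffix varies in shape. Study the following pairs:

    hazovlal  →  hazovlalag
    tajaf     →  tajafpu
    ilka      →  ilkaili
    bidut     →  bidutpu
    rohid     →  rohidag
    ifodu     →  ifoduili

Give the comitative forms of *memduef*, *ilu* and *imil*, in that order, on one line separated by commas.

Looking at the final sound of each stem: -pu when the stem ends in a voiceless consonant (*tajaf*, *bidut*); -ag when the stem ends in a voiced consonant (*hazovlal*, *rohid*); -ili when the stem ends in a vowel (*ilka*, *ifodu*).
*memduef* — final sound /f/ (a voiceless consonant) → -pu → *memduefpu*.
*ilu*: final sound = /u/, a vowel → -ili → *iluili*.
Since the final sound of *imil* is /l/ (a voiced consonant), it takes -ag, giving *imilag*.

memduefpu, iluili, imilag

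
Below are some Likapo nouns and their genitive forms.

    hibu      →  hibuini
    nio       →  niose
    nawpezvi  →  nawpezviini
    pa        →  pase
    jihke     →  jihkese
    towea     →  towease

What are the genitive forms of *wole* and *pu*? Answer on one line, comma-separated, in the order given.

The pattern is height harmony: -ini when the last vowel of the stem is a high vowel (*hibu*, *nawpezvi*); -se when the last vowel of the stem is a non-high vowel (*nio*, *pa*, *jihke*, *towea*).
Since the last vowel of *wole* is /e/ (a non-high vowel), it takes -se, giving *wolese*.
The last vowel of *pu* is /u/, which is a high vowel, so the suffix is -ini, giving *puini*.

wolese, puini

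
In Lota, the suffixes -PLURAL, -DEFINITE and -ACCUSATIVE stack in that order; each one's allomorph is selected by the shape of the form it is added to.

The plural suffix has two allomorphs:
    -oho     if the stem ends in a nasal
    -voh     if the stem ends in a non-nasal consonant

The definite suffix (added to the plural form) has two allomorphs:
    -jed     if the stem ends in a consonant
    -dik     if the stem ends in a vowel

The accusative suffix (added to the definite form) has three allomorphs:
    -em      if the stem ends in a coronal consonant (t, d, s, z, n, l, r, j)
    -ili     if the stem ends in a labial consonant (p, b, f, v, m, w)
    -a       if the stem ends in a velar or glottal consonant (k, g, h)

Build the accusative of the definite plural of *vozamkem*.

*vozamkem* — final consonant /m/ (a nasal) → -oho → *vozamkemoho*.
The final sound of the plural form *vozamkemoho* is /o/, which is a vowel, so the definite suffix is -dik, giving *vozamkemohodik*.
The definite form *vozamkemohodik*: final consonant = /k/, velar/glottal → -a → *vozamkemohodika*.

vozamkemohodika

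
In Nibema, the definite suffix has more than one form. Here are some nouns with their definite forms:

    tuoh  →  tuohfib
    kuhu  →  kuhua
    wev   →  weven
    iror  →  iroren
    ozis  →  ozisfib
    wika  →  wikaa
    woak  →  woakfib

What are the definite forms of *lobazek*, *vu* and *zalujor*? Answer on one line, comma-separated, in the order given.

lobazekfib, vua, zalujoren

The alternation tracks the final sound of the stem — -fib when the stem ends in a voiceless consonant (*tuoh*, *ozis*, *woak*); -en when the stem ends in a voiced consonant (*wev*, *iror*); -a when the stem ends in a vowel (*kuhu*, *wika*).
*lobazek* — final sound /k/ (a voiceless consonant) → -fib → *lobazekfib*.
The final sound of *vu* is /u/, which is a vowel, so the suffix is -a, giving *vua*.
The final sound of *zalujor* is /r/, which is a voiced consonant, so the suffix is -en, giving *zalujoren*.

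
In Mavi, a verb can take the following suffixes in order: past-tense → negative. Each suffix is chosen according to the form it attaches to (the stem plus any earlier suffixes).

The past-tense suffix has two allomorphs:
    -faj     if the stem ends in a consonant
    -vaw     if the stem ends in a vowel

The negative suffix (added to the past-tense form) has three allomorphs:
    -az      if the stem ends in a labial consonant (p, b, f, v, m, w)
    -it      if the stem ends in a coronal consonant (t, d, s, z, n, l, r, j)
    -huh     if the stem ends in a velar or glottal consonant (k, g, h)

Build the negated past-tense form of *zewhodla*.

*zewhodla*: final sound = /a/, a vowel → -vaw → *zewhodlavaw*.
The past-tense form *zewhodlavaw*: final consonant = /w/, labial → -az → *zewhodlavawaz*.

zewhodlavawaz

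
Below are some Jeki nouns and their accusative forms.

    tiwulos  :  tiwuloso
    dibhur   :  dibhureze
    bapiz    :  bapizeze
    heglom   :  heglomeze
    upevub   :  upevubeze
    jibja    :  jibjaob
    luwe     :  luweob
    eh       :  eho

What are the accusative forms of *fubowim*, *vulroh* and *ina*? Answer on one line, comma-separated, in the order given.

Looking at the final sound of each stem: -o when the stem ends in a voiceless consonant (*tiwulos*, *eh*); -eze when the stem ends in a voiced consonant (*dibhur*, *bapiz*, *heglom*, *upevub*); -ob when the stem ends in a vowel (*jibja*, *luwe*).
*fubowim*: final sound = /m/, a voiced consonant → -eze → *fubowimeze*.
Since the final sound of *vulroh* is /h/ (a voiceless consonant), it takes -o, giving *vulroho*.
*ina* — final sound /a/ (a vowel) → -ob → *inaob*.

fubowimeze, vulroho, inaob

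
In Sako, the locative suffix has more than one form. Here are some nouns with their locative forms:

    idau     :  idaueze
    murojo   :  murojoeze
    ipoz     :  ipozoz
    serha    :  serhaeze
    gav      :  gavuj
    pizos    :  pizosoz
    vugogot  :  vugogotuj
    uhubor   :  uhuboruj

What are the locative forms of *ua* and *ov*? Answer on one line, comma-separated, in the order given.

The pattern is sibilance of the final sound: -oz when the stem ends in a sibilant (*ipoz*, *pizos*); -uj when the stem ends in a non-sibilant consonant (*gav*, *vugogot*, *uhubor*); -eze when the stem ends in a vowel (*idau*, *murojo*, *serha*).
*ua*: final sound = /a/, a vowel → -eze → *uaeze*.
Since the final sound of *ov* is /v/ (a non-sibilant consonant), it takes -uj, giving *ovuj*.

uaeze, ovuj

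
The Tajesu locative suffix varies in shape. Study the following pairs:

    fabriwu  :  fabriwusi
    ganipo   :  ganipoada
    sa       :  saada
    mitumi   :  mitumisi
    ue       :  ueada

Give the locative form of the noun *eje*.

The pattern is height harmony: -si when the last vowel of the stem is a high vowel (*fabriwu*, *mitumi*); -ada when the last vowel of the stem is a non-high vowel (*ganipo*, *sa*, *ue*).
*eje* — last vowel /e/ (a non-high vowel) → -ada → *ejeada*.

ejeada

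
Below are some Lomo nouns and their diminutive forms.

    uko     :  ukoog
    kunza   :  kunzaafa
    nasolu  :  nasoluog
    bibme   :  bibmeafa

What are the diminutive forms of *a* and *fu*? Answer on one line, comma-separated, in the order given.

Looking at the last vowel of each stem: -og when the last vowel of the stem is a rounded vowel (*uko*, *nasolu*); -afa when the last vowel of the stem is an unrounded vowel (*kunza*, *bibme*).
The last vowel of *a* is /a/, which is an unrounded vowel, so the suffix is -afa, giving *aafa*.
*fu* — last vowel /u/ (a rounded vowel) → -og → *fuog*.

aafa, fuog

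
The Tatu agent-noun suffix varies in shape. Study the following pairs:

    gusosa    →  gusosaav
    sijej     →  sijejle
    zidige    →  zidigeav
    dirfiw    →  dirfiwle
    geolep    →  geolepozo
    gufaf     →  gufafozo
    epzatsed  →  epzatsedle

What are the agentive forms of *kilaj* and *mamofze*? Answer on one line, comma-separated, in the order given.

kilajle, mamofzeav

The suffix is conditioned by the final sound: -ozo when the stem ends in a voiceless consonant (*geolep*, *gufaf*); -le when the stem ends in a voiced consonant (*sijej*, *dirfiw*, *epzatsed*); -av when the stem ends in a vowel (*gusosa*, *zidige*).
*kilaj*: final sound = /j/, a voiced consonant → -le → *kilajle*.
Since the final sound of *mamofze* is /e/ (a vowel), it takes -av, giving *mamofzeav*.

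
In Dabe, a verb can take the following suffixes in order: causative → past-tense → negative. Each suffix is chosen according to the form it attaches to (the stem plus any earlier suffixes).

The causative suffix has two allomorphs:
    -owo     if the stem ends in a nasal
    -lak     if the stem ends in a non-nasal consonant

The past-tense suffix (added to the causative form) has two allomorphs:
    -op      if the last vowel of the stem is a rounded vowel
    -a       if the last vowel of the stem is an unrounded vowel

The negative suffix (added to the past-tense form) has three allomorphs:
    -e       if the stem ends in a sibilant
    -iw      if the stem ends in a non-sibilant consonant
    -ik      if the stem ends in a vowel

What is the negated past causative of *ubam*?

Since the final consonant of *ubam* is /m/ (a nasal), it takes -owo, giving *ubamowo*.
Since the last vowel of the causative form *ubamowo* is /o/ (a rounded vowel), it takes -op, giving *ubamowoop*.
The past-tense form *ubamowoop*: final sound = /p/, a non-sibilant consonant → -iw → *ubamowoopiw*.

ubamowoopiw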